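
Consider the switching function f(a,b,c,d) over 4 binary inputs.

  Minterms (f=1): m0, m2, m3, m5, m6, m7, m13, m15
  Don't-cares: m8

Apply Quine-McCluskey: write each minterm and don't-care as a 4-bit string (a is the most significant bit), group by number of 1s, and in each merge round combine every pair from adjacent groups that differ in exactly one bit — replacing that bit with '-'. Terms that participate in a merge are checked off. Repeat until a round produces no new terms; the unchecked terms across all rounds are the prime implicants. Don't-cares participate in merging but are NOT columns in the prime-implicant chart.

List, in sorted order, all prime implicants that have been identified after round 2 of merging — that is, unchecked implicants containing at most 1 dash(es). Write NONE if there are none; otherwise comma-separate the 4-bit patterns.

[col 0] 0000*, 0010*, 0011*, 0101*, 0110*, 0111*, 1000*, 1101*, 1111*
[col 1] -000, -101*, -111*, 0-10*, 0-11*, 00-0, 001-*, 01-1*, 011-*, 11-1*
[col 2] -1-1, 0-1-
Prime implicants: -000, -1-1, 0-1-, 00-0

-000, 00-0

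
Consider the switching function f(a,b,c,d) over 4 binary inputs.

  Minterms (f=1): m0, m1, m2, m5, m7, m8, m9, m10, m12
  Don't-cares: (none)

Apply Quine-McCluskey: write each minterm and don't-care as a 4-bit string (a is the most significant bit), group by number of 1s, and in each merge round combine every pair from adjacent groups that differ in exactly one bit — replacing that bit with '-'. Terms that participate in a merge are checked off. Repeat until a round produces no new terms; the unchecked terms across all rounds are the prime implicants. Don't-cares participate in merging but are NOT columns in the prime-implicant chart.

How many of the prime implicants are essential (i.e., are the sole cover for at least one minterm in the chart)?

4

[col 0] 0000*, 0001*, 0010*, 0101*, 0111*, 1000*, 1001*, 1010*, 1100*
[col 1] -000*, -001*, -010*, 0-01, 00-0*, 000-*, 01-1, 1-00, 10-0*, 100-*
[col 2] -0-0, -00-
Prime implicants: -0-0, -00-, 0-01, 01-1, 1-00
PI chart (minterm → PIs covering it):
  0 | -0-0,-00-
  1 | -00-,0-01
  2 | -0-0  (sole → essential)
  5 | 0-01,01-1
  7 | 01-1  (sole → essential)
  8 | -0-0,-00-,1-00
  9 | -00-  (sole → essential)
  10 | -0-0  (sole → essential)
  12 | 1-00  (sole → essential)
Essential prime implicants: -0-0, -00-, 01-1, 1-00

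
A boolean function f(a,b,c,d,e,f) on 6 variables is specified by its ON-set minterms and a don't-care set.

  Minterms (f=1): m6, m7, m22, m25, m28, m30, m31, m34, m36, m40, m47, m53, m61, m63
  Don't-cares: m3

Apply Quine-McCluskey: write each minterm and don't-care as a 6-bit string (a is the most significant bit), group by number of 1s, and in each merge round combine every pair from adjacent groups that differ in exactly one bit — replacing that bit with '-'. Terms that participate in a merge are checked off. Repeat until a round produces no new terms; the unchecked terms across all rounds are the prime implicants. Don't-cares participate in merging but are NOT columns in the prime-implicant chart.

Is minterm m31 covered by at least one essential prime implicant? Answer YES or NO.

Round 0: 000011✓ 000110✓ 000111✓ 010110✓ 011001 011100✓ 011110✓ 011111✓ 100010 100100 101000 101111✓ 110101✓ 111101✓ 111111✓
Round 1: -11111 0-0110 000-11 00011- 01-110 0111-0 01111- 1-1111 11-101 1111-1
PIs = {-11111, 0-0110, 000-11, 00011-, 01-110, 011001, 0111-0, 01111-, 1-1111, 100010, 100100, 101000, 11-101, 1111-1}
Coverage chart:
  m6: 0-0110,00011-
  m7: 000-11,00011-
  m22: 0-0110,01-110
  m25: 011001 ←essential
  m28: 0111-0 ←essential
  m30: 01-110,0111-0,01111-
  m31: -11111,01111-
  m34: 100010 ←essential
  m36: 100100 ←essential
  m40: 101000 ←essential
  m47: 1-1111 ←essential
  m53: 11-101 ←essential
  m61: 11-101,1111-1
  m63: -11111,1-1111,1111-1
Essential: 011001, 0111-0, 1-1111, 100010, 100100, 101000, 11-101

NO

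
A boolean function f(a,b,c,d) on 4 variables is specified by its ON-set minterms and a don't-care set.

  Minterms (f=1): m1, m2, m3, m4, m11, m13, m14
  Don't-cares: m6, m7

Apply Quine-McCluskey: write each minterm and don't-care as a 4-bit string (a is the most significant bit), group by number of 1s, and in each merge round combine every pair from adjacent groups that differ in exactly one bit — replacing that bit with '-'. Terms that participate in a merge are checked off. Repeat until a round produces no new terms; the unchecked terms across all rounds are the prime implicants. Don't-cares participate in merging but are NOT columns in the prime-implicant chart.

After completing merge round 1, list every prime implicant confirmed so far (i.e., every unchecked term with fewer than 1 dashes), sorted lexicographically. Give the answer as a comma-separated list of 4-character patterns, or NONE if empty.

size-2^0 implicants → 0001(✓)  0010(✓)  0011(✓)  0100(✓)  0110(✓)  0111(✓)  1011(✓)  1101  1110(✓)
size-2^1 implicants → -011  -110  0-10(✓)  0-11(✓)  00-1  001-(✓)  01-0  011-(✓)
size-2^2 implicants → 0-1-
Unchecked terms (primes): -011, -110, 0-1-, 00-1, 01-0, 1101

1101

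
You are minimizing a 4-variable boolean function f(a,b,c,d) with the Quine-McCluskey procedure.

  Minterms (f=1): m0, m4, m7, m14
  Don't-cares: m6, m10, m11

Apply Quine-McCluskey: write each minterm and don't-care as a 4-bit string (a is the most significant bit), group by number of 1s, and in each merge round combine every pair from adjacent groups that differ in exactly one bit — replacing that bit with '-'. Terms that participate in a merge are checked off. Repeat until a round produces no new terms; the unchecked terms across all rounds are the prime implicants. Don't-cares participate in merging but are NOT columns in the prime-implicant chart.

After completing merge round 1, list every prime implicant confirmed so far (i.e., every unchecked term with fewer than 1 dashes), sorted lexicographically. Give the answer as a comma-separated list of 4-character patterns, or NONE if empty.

NONE

size-2^0 implicants → 0000(✓)  0100(✓)  0110(✓)  0111(✓)  1010(✓)  1011(✓)  1110(✓)
size-2^1 implicants → -110  0-00  01-0  011-  1-10  101-
Unchecked terms (primes): -110, 0-00, 01-0, 011-, 1-10, 101-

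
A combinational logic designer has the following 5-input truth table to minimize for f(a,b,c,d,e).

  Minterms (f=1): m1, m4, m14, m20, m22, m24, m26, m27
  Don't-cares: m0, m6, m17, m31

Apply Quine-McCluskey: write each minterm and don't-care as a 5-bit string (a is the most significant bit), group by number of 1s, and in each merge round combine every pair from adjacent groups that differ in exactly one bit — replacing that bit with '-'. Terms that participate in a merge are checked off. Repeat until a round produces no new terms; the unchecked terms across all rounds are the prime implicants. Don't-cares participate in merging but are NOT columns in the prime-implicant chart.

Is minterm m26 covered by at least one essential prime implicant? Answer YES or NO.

YES

[col 0] 00000*, 00001*, 00100*, 00110*, 01110*, 10001*, 10100*, 10110*, 11000*, 11010*, 11011*, 11111*
[col 1] -0001, -0100*, -0110*, 0-110, 00-00, 0000-, 001-0*, 101-0*, 11-11, 110-0, 1101-
[col 2] -01-0
Prime implicants: -0001, -01-0, 0-110, 00-00, 0000-, 11-11, 110-0, 1101-
PI chart (minterm → PIs covering it):
  1 | -0001,0000-
  4 | -01-0,00-00
  14 | 0-110  (sole → essential)
  20 | -01-0  (sole → essential)
  22 | -01-0  (sole → essential)
  24 | 110-0  (sole → essential)
  26 | 110-0,1101-
  27 | 11-11,1101-
Essential prime implicants: -01-0, 0-110, 110-0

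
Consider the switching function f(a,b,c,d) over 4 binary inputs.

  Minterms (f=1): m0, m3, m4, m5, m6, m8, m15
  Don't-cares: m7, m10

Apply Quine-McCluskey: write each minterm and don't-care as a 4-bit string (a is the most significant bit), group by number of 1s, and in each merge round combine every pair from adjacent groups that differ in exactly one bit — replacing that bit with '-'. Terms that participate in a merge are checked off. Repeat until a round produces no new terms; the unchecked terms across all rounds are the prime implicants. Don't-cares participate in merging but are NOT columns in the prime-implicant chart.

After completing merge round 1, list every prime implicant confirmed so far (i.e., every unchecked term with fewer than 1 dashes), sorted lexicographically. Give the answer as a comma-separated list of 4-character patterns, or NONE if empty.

[col 0] 0000*, 0011*, 0100*, 0101*, 0110*, 0111*, 1000*, 1010*, 1111*
[col 1] -000, -111, 0-00, 0-11, 01-0*, 01-1*, 010-*, 011-*, 10-0
[col 2] 01--
Prime implicants: -000, -111, 0-00, 0-11, 01--, 10-0

NONE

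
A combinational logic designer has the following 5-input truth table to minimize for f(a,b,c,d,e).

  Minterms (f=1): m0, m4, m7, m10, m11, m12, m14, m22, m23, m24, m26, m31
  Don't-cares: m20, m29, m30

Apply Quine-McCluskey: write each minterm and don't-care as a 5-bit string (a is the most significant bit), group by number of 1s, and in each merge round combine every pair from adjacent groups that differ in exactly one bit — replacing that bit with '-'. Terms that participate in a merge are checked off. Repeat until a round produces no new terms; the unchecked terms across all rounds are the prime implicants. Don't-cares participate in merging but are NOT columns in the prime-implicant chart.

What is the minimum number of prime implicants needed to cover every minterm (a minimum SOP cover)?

6

Round 0: 00000✓ 00100✓ 00111✓ 01010✓ 01011✓ 01100✓ 01110✓ 10100✓ 10110✓ 10111✓ 11000✓ 11010✓ 11101✓ 11110✓ 11111✓
Round 1: -0100 -0111 -1010✓ -1110✓ 0-100 00-00 01-10✓ 0101- 011-0 1-110✓ 1-111✓ 101-0 1011-✓ 11-10✓ 110-0 111-1 1111-✓
Round 2: -1-10 1-11-
PIs = {-0100, -0111, -1-10, 0-100, 00-00, 0101-, 011-0, 1-11-, 101-0, 110-0, 111-1}
Coverage chart:
  m0: 00-00 ←essential
  m4: -0100,0-100,00-00
  m7: -0111 ←essential
  m10: -1-10,0101-
  m11: 0101- ←essential
  m12: 0-100,011-0
  m14: -1-10,011-0
  m22: 1-11-,101-0
  m23: -0111,1-11-
  m24: 110-0 ←essential
  m26: -1-10,110-0
  m31: 1-11-,111-1
Essential: -0111, 00-00, 0101-, 110-0
Petrick residual → 011-0, 1-11-
Min cover (6 terms): b'cde + a'b'd'e' + a'bc'd + a'bce' + acd + abc'e'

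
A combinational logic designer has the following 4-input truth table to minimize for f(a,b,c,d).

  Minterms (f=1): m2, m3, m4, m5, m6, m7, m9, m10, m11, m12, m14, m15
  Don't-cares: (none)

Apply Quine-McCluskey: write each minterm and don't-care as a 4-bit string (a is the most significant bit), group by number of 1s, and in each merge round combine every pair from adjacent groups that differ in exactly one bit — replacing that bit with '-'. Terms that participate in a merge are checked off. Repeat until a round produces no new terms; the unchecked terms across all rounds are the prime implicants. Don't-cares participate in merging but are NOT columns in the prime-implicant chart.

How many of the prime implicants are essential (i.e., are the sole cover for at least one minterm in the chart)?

size-2^0 implicants → 0010(✓)  0011(✓)  0100(✓)  0101(✓)  0110(✓)  0111(✓)  1001(✓)  1010(✓)  1011(✓)  1100(✓)  1110(✓)  1111(✓)
size-2^1 implicants → -010(✓)  -011(✓)  -100(✓)  -110(✓)  -111(✓)  0-10(✓)  0-11(✓)  001-(✓)  01-0(✓)  01-1(✓)  010-(✓)  011-(✓)  1-10(✓)  1-11(✓)  10-1  101-(✓)  11-0(✓)  111-(✓)
size-2^2 implicants → --10(✓)  --11(✓)  -01-(✓)  -1-0  -11-(✓)  0-1-(✓)  01--  1-1-(✓)
size-2^3 implicants → --1-
Unchecked terms (primes): --1-, -1-0, 01--, 10-1
Minterm coverage:
  m2 ⊆ --1- [E]
  m3 ⊆ --1- [E]
  m4 ⊆ -1-0,01--
  m5 ⊆ 01-- [E]
  m6 ⊆ --1-,-1-0,01--
  m7 ⊆ --1-,01--
  m9 ⊆ 10-1 [E]
  m10 ⊆ --1- [E]
  m11 ⊆ --1-,10-1
  m12 ⊆ -1-0 [E]
  m14 ⊆ --1-,-1-0
  m15 ⊆ --1- [E]
E = {--1-, -1-0, 01--, 10-1}

4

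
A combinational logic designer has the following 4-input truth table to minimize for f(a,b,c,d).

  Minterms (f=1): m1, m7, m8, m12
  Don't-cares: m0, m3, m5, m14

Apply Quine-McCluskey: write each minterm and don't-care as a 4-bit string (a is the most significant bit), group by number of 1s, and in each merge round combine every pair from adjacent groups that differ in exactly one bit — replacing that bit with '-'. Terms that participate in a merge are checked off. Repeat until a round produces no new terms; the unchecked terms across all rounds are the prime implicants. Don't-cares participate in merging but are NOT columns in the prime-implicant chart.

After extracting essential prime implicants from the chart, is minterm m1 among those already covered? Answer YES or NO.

YES

size-2^0 implicants → 0000(✓)  0001(✓)  0011(✓)  0101(✓)  0111(✓)  1000(✓)  1100(✓)  1110(✓)
size-2^1 implicants → -000  0-01(✓)  0-11(✓)  00-1(✓)  000-  01-1(✓)  1-00  11-0
size-2^2 implicants → 0--1
Unchecked terms (primes): -000, 0--1, 000-, 1-00, 11-0
Minterm coverage:
  m1 ⊆ 0--1,000-
  m7 ⊆ 0--1 [E]
  m8 ⊆ -000,1-00
  m12 ⊆ 1-00,11-0
E = {0--1}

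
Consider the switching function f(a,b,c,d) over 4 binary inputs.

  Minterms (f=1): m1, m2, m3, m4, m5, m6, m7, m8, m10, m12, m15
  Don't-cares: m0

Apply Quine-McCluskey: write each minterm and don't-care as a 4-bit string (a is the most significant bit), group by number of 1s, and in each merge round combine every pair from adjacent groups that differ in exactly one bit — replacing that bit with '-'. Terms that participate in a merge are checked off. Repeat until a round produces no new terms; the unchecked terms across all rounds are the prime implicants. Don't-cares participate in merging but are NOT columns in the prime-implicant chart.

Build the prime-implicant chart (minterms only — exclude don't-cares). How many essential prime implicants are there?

Round 0: 0000✓ 0001✓ 0010✓ 0011✓ 0100✓ 0101✓ 0110✓ 0111✓ 1000✓ 1010✓ 1100✓ 1111✓
Round 1: -000✓ -010✓ -100✓ -111 0-00✓ 0-01✓ 0-10✓ 0-11✓ 00-0✓ 00-1✓ 000-✓ 001-✓ 01-0✓ 01-1✓ 010-✓ 011-✓ 1-00✓ 10-0✓
Round 2: --00 -0-0 0--0✓ 0--1✓ 0-0-✓ 0-1-✓ 00--✓ 01--✓
Round 3: 0---
PIs = {--00, -0-0, -111, 0---}
Coverage chart:
  m1: 0--- ←essential
  m2: -0-0,0---
  m3: 0--- ←essential
  m4: --00,0---
  m5: 0--- ←essential
  m6: 0--- ←essential
  m7: -111,0---
  m8: --00,-0-0
  m10: -0-0 ←essential
  m12: --00 ←essential
  m15: -111 ←essential
Essential: --00, -0-0, -111, 0---

4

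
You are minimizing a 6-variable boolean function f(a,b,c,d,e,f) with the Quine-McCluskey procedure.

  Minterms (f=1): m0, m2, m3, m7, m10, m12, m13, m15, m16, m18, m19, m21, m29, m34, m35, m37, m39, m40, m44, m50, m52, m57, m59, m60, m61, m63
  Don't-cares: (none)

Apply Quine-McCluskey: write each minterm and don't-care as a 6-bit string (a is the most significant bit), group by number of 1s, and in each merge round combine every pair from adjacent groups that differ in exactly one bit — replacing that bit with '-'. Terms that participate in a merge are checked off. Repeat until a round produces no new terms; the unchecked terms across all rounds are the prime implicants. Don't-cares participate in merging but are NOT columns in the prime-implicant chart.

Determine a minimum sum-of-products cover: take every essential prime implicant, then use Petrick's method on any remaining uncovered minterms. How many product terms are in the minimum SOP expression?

12

[col 0] 000000*, 000010*, 000011*, 000111*, 001010*, 001100*, 001101*, 001111*, 010000*, 010010*, 010011*, 010101*, 011101*, 100010*, 100011*, 100101*, 100111*, 101000*, 101100*, 110010*, 110100*, 111001*, 111011*, 111100*, 111101*, 111111*
[col 1] -00010*, -00011*, -00111*, -01100, -10010*, -11101, 0-0000*, 0-0010*, 0-0011*, 0-1101, 00-010, 00-111, 000-11*, 0000-0*, 00001-*, 0011-1, 00110-, 01-101, 0100-0*, 01001-*, 1-0010*, 1-1100, 100-11*, 10001-*, 1001-1, 101-00, 11-100, 111-01*, 111-11*, 1110-1*, 1111-1*, 11110-
[col 2] --0010, -00-11, -0001-, 0-00-0, 0-001-, 111--1
Prime implicants: --0010, -00-11, -0001-, -01100, -11101, 0-00-0, 0-001-, 0-1101, 00-010, 00-111, 0011-1, 00110-, 01-101, 1-1100, 1001-1, 101-00, 11-100, 111--1, 11110-
PI chart (minterm → PIs covering it):
  0 | 0-00-0  (sole → essential)
  2 | --0010,-0001-,0-00-0,0-001-,00-010
  3 | -00-11,-0001-,0-001-
  7 | -00-11,00-111
  10 | 00-010  (sole → essential)
  12 | -01100,00110-
  13 | 0-1101,0011-1,00110-
  15 | 00-111,0011-1
  16 | 0-00-0  (sole → essential)
  18 | --0010,0-00-0,0-001-
  19 | 0-001-  (sole → essential)
  21 | 01-101  (sole → essential)
  29 | -11101,0-1101,01-101
  34 | --0010,-0001-
  35 | -00-11,-0001-
  37 | 1001-1  (sole → essential)
  39 | -00-11,1001-1
  40 | 101-00  (sole → essential)
  44 | -01100,1-1100,101-00
  50 | --0010  (sole → essential)
  52 | 11-100  (sole → essential)
  57 | 111--1  (sole → essential)
  59 | 111--1  (sole → essential)
  60 | 1-1100,11-100,11110-
  61 | -11101,111--1,11110-
  63 | 111--1  (sole → essential)
Essential prime implicants: --0010, 0-00-0, 0-001-, 00-010, 01-101, 1001-1, 101-00, 11-100, 111--1
Petrick residual → -00-11, -01100, 0011-1
Minimum SOP uses 12 PIs: c'd'ef' + b'c'ef + b'cde'f' + a'c'd'f' + a'c'd'e + a'b'd'ef' + a'b'cdf + a'bde'f + ab'c'df + ab'ce'f' + abde'f' + abcf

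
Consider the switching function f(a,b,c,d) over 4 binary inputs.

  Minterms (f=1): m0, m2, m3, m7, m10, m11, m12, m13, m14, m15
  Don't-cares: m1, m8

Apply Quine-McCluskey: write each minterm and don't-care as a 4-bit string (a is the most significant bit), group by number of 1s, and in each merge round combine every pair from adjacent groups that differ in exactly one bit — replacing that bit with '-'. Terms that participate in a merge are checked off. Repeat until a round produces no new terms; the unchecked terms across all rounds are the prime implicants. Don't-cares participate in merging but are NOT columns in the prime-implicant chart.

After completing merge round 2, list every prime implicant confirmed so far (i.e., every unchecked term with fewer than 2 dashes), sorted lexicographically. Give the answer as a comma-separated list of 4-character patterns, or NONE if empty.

[col 0] 0000*, 0001*, 0010*, 0011*, 0111*, 1000*, 1010*, 1011*, 1100*, 1101*, 1110*, 1111*
[col 1] -000*, -010*, -011*, -111*, 0-11*, 00-0*, 00-1*, 000-*, 001-*, 1-00*, 1-10*, 1-11*, 10-0*, 101-*, 11-0*, 11-1*, 110-*, 111-*
[col 2] --11, -0-0, -01-, 00--, 1--0, 1-1-, 11--
Prime implicants: --11, -0-0, -01-, 00--, 1--0, 1-1-, 11--

NONE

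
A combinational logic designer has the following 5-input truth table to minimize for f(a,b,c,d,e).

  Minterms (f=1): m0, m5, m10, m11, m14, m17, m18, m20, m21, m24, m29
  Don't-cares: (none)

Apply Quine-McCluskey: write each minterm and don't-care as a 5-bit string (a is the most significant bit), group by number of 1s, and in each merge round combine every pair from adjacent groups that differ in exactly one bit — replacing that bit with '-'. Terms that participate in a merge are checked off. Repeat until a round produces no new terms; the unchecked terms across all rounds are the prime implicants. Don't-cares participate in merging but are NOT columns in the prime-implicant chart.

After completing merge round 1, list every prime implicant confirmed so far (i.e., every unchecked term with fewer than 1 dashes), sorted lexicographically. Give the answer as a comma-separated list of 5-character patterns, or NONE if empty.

[col 0] 00000, 00101*, 01010*, 01011*, 01110*, 10001*, 10010, 10100*, 10101*, 11000, 11101*
[col 1] -0101, 01-10, 0101-, 1-101, 10-01, 1010-
Prime implicants: -0101, 00000, 01-10, 0101-, 1-101, 10-01, 10010, 1010-, 11000

00000, 10010, 11000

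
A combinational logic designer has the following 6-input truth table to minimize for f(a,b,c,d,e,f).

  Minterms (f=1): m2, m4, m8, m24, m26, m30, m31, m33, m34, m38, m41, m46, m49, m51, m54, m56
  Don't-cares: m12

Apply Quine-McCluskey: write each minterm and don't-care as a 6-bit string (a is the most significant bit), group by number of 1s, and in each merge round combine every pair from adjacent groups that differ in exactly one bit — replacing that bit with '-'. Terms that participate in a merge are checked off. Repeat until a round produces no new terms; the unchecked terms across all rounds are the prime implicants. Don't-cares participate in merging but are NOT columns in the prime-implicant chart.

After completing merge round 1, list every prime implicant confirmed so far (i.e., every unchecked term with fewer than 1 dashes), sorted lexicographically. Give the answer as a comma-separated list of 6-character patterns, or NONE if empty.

Round 0: 000010✓ 000100✓ 001000✓ 001100✓ 011000✓ 011010✓ 011110✓ 011111✓ 100001✓ 100010✓ 100110✓ 101001✓ 101110✓ 110001✓ 110011✓ 110110✓ 111000✓
Round 1: -00010 -11000 0-1000 00-100 001-00 011-10 0110-0 01111- 1-0001 1-0110 10-001 10-110 100-10 1100-1
PIs = {-00010, -11000, 0-1000, 00-100, 001-00, 011-10, 0110-0, 01111-, 1-0001, 1-0110, 10-001, 10-110, 100-10, 1100-1}

NONE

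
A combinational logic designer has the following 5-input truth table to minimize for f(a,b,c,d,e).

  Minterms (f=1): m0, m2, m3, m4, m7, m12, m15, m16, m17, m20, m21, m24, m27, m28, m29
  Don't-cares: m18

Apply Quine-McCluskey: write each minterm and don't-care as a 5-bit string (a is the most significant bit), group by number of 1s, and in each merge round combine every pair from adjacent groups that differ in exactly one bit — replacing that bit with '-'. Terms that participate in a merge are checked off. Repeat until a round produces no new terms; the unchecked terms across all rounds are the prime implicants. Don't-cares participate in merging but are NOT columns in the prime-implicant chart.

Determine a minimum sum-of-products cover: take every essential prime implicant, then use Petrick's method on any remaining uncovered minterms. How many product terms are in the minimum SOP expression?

size-2^0 implicants → 00000(✓)  00010(✓)  00011(✓)  00100(✓)  00111(✓)  01100(✓)  01111(✓)  10000(✓)  10001(✓)  10010(✓)  10100(✓)  10101(✓)  11000(✓)  11011  11100(✓)  11101(✓)
size-2^1 implicants → -0000(✓)  -0010(✓)  -0100(✓)  -1100(✓)  0-100(✓)  0-111  00-00(✓)  00-11  000-0(✓)  0001-  1-000(✓)  1-100(✓)  1-101(✓)  10-00(✓)  10-01(✓)  100-0(✓)  1000-(✓)  1010-(✓)  11-00(✓)  1110-(✓)
size-2^2 implicants → --100  -0-00  -00-0  1--00  1-10-  10-0-
Unchecked terms (primes): --100, -0-00, -00-0, 0-111, 00-11, 0001-, 1--00, 1-10-, 10-0-, 11011
Minterm coverage:
  m0 ⊆ -0-00,-00-0
  m2 ⊆ -00-0,0001-
  m3 ⊆ 00-11,0001-
  m4 ⊆ --100,-0-00
  m7 ⊆ 0-111,00-11
  m12 ⊆ --100 [E]
  m15 ⊆ 0-111 [E]
  m16 ⊆ -0-00,-00-0,1--00,10-0-
  m17 ⊆ 10-0- [E]
  m20 ⊆ --100,-0-00,1--00,1-10-,10-0-
  m21 ⊆ 1-10-,10-0-
  m24 ⊆ 1--00 [E]
  m27 ⊆ 11011 [E]
  m28 ⊆ --100,1--00,1-10-
  m29 ⊆ 1-10- [E]
E = {--100, 0-111, 1--00, 1-10-, 10-0-, 11011}
Petrick residual → -0-00, 0001-
Cover = cd'e' + b'd'e' + a'cde + a'b'c'd + ad'e' + acd' + ab'd' + abc'de  |cover|=8

8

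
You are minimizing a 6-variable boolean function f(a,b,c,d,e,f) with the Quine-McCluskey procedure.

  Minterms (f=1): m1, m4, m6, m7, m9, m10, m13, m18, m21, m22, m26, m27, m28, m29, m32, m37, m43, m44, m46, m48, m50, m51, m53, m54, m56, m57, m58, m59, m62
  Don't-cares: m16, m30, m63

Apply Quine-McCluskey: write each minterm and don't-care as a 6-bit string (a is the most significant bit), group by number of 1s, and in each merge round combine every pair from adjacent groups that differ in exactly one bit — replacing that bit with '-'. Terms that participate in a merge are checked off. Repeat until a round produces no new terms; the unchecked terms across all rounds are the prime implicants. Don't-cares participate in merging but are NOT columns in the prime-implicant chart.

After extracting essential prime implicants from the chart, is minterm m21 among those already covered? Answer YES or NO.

Round 0: 000001✓ 000100✓ 000110✓ 000111✓ 001001✓ 001010✓ 001101✓ 010000✓ 010010✓ 010101✓ 010110✓ 011010✓ 011011✓ 011100✓ 011101✓ 011110✓ 100000✓ 100101✓ 101011✓ 101100✓ 101110✓ 110000✓ 110010✓ 110011✓ 110101✓ 110110✓ 111000✓ 111001✓ 111010✓ 111011✓ 111110✓ 111111✓
Round 1: -10000✓ -10010✓ -10101 -10110✓ -11010✓ -11011✓ -11110✓ 0-0110 0-1010 0-1101 00-001 0001-0 00011- 001-01 01-010✓ 01-101 01-110✓ 010-10✓ 0100-0✓ 011-10✓ 01101-✓ 0111-0 01110- 1-0000 1-0101 1-1011 1-1110 1011-0 11-000✓ 11-010✓ 11-011✓ 11-110✓ 110-10✓ 1100-0✓ 11001-✓ 111-10✓ 111-11✓ 1110-0✓ 1110-1✓ 11100-✓ 11101-✓ 11111-✓
Round 2: -1-010✓ -1-110✓ -10-10✓ -100-0 -11-10✓ -1101- 01--10✓ 11--10✓ 11-0-0 11-01- 111-1- 1110--
Round 3: -1--10
PIs = {-1--10, -100-0, -10101, -1101-, 0-0110, 0-1010, 0-1101, 00-001, 0001-0, 00011-, 001-01, 01-101, 0111-0, 01110-, 1-0000, 1-0101, 1-1011, 1-1110, 1011-0, 11-0-0, 11-01-, 111-1-, 1110--}
Coverage chart:
  m1: 00-001 ←essential
  m4: 0001-0 ←essential
  m6: 0-0110,0001-0,00011-
  m7: 00011- ←essential
  m9: 00-001,001-01
  m10: 0-1010 ←essential
  m13: 0-1101,001-01
  m18: -1--10,-100-0
  m21: -10101,01-101
  m22: -1--10,0-0110
  m26: -1--10,-1101-,0-1010
  m27: -1101- ←essential
  m28: 0111-0,01110-
  m29: 0-1101,01-101,01110-
  m32: 1-0000 ←essential
  m37: 1-0101 ←essential
  m43: 1-1011 ←essential
  m44: 1011-0 ←essential
  m46: 1-1110,1011-0
  m48: -100-0,1-0000,11-0-0
  m50: -1--10,-100-0,11-0-0,11-01-
  m51: 11-01- ←essential
  m53: -10101,1-0101
  m54: -1--10 ←essential
  m56: 11-0-0,1110--
  m57: 1110-- ←essential
  m58: -1--10,-1101-,11-0-0,11-01-,111-1-,1110--
  m59: -1101-,1-1011,11-01-,111-1-,1110--
  m62: -1--10,1-1110,111-1-
Essential: -1--10, -1101-, 0-1010, 00-001, 0001-0, 00011-, 1-0000, 1-0101, 1-1011, 1011-0, 11-01-, 1110--

NO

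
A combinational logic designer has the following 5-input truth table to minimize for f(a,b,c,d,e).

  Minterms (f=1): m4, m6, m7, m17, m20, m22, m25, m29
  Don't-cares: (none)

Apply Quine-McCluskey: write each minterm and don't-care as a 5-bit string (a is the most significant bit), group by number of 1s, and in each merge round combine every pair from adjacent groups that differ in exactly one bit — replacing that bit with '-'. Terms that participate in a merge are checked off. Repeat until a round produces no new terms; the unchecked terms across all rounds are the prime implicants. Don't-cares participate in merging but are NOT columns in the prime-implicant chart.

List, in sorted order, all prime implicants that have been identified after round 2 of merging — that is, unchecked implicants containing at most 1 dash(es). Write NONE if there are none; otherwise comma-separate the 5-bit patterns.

size-2^0 implicants → 00100(✓)  00110(✓)  00111(✓)  10001(✓)  10100(✓)  10110(✓)  11001(✓)  11101(✓)
size-2^1 implicants → -0100(✓)  -0110(✓)  001-0(✓)  0011-  1-001  101-0(✓)  11-01
size-2^2 implicants → -01-0
Unchecked terms (primes): -01-0, 0011-, 1-001, 11-01

0011-, 1-001, 11-01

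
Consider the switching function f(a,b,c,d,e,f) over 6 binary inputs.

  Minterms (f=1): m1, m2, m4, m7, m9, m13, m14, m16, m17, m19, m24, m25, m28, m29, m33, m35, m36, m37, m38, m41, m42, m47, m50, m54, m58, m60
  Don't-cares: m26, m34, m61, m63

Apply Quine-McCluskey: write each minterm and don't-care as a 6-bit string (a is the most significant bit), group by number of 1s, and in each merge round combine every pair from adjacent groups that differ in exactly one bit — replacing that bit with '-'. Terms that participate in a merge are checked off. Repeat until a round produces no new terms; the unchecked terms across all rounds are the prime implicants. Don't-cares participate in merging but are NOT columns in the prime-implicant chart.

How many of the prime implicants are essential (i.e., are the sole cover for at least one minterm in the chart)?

12

size-2^0 implicants → 000001(✓)  000010(✓)  000100(✓)  000111  001001(✓)  001101(✓)  001110  010000(✓)  010001(✓)  010011(✓)  011000(✓)  011001(✓)  011010(✓)  011100(✓)  011101(✓)  100001(✓)  100010(✓)  100011(✓)  100100(✓)  100101(✓)  100110(✓)  101001(✓)  101010(✓)  101111(✓)  110010(✓)  110110(✓)  111010(✓)  111100(✓)  111101(✓)  111111(✓)
size-2^1 implicants → -00001(✓)  -00010  -00100  -01001(✓)  -11010  -11100(✓)  -11101(✓)  0-0001(✓)  0-1001(✓)  0-1101(✓)  00-001(✓)  001-01(✓)  01-000(✓)  01-001(✓)  0100-1  01000-(✓)  011-00(✓)  011-01(✓)  0110-0  01100-(✓)  01110-(✓)  1-0010(✓)  1-0110(✓)  1-1010(✓)  1-1111  10-001(✓)  10-010(✓)  100-01  100-10(✓)  1000-1  10001-  1001-0  10010-  11-010(✓)  110-10(✓)  1111-1  11110-(✓)
size-2^2 implicants → -0-001  -1110-  0--001  0-1-01  01-00-  011-0-  1--010  1-0-10
Unchecked terms (primes): -0-001, -00010, -00100, -11010, -1110-, 0--001, 0-1-01, 000111, 001110, 01-00-, 0100-1, 011-0-, 0110-0, 1--010, 1-0-10, 1-1111, 100-01, 1000-1, 10001-, 1001-0, 10010-, 1111-1
Minterm coverage:
  m1 ⊆ -0-001,0--001
  m2 ⊆ -00010 [E]
  m4 ⊆ -00100 [E]
  m7 ⊆ 000111 [E]
  m9 ⊆ -0-001,0--001,0-1-01
  m13 ⊆ 0-1-01 [E]
  m14 ⊆ 001110 [E]
  m16 ⊆ 01-00- [E]
  m17 ⊆ 0--001,01-00-,0100-1
  m19 ⊆ 0100-1 [E]
  m24 ⊆ 01-00-,011-0-,0110-0
  m25 ⊆ 0--001,0-1-01,01-00-,011-0-
  m28 ⊆ -1110-,011-0-
  m29 ⊆ -1110-,0-1-01,011-0-
  m33 ⊆ -0-001,100-01,1000-1
  m35 ⊆ 1000-1,10001-
  m36 ⊆ -00100,1001-0,10010-
  m37 ⊆ 100-01,10010-
  m38 ⊆ 1-0-10,1001-0
  m41 ⊆ -0-001 [E]
  m42 ⊆ 1--010 [E]
  m47 ⊆ 1-1111 [E]
  m50 ⊆ 1--010,1-0-10
  m54 ⊆ 1-0-10 [E]
  m58 ⊆ -11010,1--010
  m60 ⊆ -1110- [E]
E = {-0-001, -00010, -00100, -1110-, 0-1-01, 000111, 001110, 01-00-, 0100-1, 1--010, 1-0-10, 1-1111}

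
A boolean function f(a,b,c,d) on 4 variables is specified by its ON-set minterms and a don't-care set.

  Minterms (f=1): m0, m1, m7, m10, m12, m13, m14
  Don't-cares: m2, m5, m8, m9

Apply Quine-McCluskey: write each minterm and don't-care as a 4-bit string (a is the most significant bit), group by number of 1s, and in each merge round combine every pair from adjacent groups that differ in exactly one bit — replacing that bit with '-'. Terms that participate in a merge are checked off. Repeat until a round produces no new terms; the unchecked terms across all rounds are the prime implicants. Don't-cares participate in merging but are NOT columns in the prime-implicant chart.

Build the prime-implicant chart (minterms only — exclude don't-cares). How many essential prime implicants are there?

[col 0] 0000*, 0001*, 0010*, 0101*, 0111*, 1000*, 1001*, 1010*, 1100*, 1101*, 1110*
[col 1] -000*, -001*, -010*, -101*, 0-01*, 00-0*, 000-*, 01-1, 1-00*, 1-01*, 1-10*, 10-0*, 100-*, 11-0*, 110-*
[col 2] --01, -0-0, -00-, 1--0, 1-0-
Prime implicants: --01, -0-0, -00-, 01-1, 1--0, 1-0-
PI chart (minterm → PIs covering it):
  0 | -0-0,-00-
  1 | --01,-00-
  7 | 01-1  (sole → essential)
  10 | -0-0,1--0
  12 | 1--0,1-0-
  13 | --01,1-0-
  14 | 1--0  (sole → essential)
Essential prime implicants: 01-1, 1--0

2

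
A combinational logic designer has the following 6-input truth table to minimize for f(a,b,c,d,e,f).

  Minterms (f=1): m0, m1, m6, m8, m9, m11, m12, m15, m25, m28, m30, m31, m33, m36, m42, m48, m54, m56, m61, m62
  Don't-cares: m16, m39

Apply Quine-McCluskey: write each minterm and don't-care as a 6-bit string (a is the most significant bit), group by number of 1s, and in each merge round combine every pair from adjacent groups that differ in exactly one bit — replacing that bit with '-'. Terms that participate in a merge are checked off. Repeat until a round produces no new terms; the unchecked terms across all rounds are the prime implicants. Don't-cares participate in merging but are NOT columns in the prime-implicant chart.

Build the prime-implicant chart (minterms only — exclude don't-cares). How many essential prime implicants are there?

[col 0] 000000*, 000001*, 000110, 001000*, 001001*, 001011*, 001100*, 001111*, 010000*, 011001*, 011100*, 011110*, 011111*, 100001*, 100100, 100111, 101010, 110000*, 110110*, 111000*, 111101, 111110*
[col 1] -00001, -10000, -11110, 0-0000, 0-1001, 0-1100, 0-1111, 00-000*, 00-001*, 00000-*, 001-00, 001-11, 0010-1, 00100-*, 0111-0, 01111-, 11-000, 11-110
[col 2] 00-00-
Prime implicants: -00001, -10000, -11110, 0-0000, 0-1001, 0-1100, 0-1111, 00-00-, 000110, 001-00, 001-11, 0010-1, 0111-0, 01111-, 100100, 100111, 101010, 11-000, 11-110, 111101
PI chart (minterm → PIs covering it):
  0 | 0-0000,00-00-
  1 | -00001,00-00-
  6 | 000110  (sole → essential)
  8 | 00-00-,001-00
  9 | 0-1001,00-00-,0010-1
  11 | 001-11,0010-1
  12 | 0-1100,001-00
  15 | 0-1111,001-11
  25 | 0-1001  (sole → essential)
  28 | 0-1100,0111-0
  30 | -11110,0111-0,01111-
  31 | 0-1111,01111-
  33 | -00001  (sole → essential)
  36 | 100100  (sole → essential)
  42 | 101010  (sole → essential)
  48 | -10000,11-000
  54 | 11-110  (sole → essential)
  56 | 11-000  (sole → essential)
  61 | 111101  (sole → essential)
  62 | -11110,11-110
Essential prime implicants: -00001, 0-1001, 000110, 100100, 101010, 11-000, 11-110, 111101

8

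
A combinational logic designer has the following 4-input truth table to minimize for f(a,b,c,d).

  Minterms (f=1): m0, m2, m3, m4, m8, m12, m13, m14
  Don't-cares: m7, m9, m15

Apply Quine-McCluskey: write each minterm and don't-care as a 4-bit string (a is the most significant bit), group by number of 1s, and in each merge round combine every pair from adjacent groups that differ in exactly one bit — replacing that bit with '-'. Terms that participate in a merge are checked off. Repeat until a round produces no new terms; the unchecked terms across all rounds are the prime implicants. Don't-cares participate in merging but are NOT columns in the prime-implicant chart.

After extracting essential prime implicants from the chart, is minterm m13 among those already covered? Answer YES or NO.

YES

Round 0: 0000✓ 0010✓ 0011✓ 0100✓ 0111✓ 1000✓ 1001✓ 1100✓ 1101✓ 1110✓ 1111✓
Round 1: -000✓ -100✓ -111 0-00✓ 0-11 00-0 001- 1-00✓ 1-01✓ 100-✓ 11-0✓ 11-1✓ 110-✓ 111-✓
Round 2: --00 1-0- 11--
PIs = {--00, -111, 0-11, 00-0, 001-, 1-0-, 11--}
Coverage chart:
  m0: --00,00-0
  m2: 00-0,001-
  m3: 0-11,001-
  m4: --00 ←essential
  m8: --00,1-0-
  m12: --00,1-0-,11--
  m13: 1-0-,11--
  m14: 11-- ←essential
Essential: --00, 11--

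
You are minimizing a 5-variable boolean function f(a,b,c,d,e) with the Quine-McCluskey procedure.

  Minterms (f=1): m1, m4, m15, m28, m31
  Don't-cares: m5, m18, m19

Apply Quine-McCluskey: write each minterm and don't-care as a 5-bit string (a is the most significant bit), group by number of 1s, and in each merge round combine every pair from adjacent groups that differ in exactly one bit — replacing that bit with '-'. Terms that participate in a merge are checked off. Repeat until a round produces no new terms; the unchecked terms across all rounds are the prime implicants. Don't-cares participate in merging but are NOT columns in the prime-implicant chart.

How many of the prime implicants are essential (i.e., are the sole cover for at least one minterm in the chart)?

4

size-2^0 implicants → 00001(✓)  00100(✓)  00101(✓)  01111(✓)  10010(✓)  10011(✓)  11100  11111(✓)
size-2^1 implicants → -1111  00-01  0010-  1001-
Unchecked terms (primes): -1111, 00-01, 0010-, 1001-, 11100
Minterm coverage:
  m1 ⊆ 00-01 [E]
  m4 ⊆ 0010- [E]
  m15 ⊆ -1111 [E]
  m28 ⊆ 11100 [E]
  m31 ⊆ -1111 [E]
E = {-1111, 00-01, 0010-, 11100}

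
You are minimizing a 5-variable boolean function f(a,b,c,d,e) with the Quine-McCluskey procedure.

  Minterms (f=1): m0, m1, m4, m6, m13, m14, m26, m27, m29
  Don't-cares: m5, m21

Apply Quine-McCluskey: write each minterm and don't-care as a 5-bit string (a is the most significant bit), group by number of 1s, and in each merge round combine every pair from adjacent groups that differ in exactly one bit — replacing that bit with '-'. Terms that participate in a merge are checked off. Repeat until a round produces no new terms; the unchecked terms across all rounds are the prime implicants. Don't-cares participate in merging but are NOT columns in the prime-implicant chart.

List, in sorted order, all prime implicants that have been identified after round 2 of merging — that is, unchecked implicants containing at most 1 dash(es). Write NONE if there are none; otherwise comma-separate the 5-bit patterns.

[col 0] 00000*, 00001*, 00100*, 00101*, 00110*, 01101*, 01110*, 10101*, 11010*, 11011*, 11101*
[col 1] -0101*, -1101*, 0-101*, 0-110, 00-00*, 00-01*, 0000-*, 001-0, 0010-*, 1-101*, 1101-
[col 2] --101, 00-0-
Prime implicants: --101, 0-110, 00-0-, 001-0, 1101-

0-110, 001-0, 1101-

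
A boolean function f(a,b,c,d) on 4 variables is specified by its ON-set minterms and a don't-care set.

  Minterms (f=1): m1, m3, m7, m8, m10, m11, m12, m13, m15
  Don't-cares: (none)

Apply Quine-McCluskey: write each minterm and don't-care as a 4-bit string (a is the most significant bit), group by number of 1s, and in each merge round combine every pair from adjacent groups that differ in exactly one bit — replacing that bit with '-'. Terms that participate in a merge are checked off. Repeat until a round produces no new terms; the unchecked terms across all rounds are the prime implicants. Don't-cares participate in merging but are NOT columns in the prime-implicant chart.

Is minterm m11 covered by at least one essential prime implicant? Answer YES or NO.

[col 0] 0001*, 0011*, 0111*, 1000*, 1010*, 1011*, 1100*, 1101*, 1111*
[col 1] -011*, -111*, 0-11*, 00-1, 1-00, 1-11*, 10-0, 101-, 11-1, 110-
[col 2] --11
Prime implicants: --11, 00-1, 1-00, 10-0, 101-, 11-1, 110-
PI chart (minterm → PIs covering it):
  1 | 00-1  (sole → essential)
  3 | --11,00-1
  7 | --11  (sole → essential)
  8 | 1-00,10-0
  10 | 10-0,101-
  11 | --11,101-
  12 | 1-00,110-
  13 | 11-1,110-
  15 | --11,11-1
Essential prime implicants: --11, 00-1

YES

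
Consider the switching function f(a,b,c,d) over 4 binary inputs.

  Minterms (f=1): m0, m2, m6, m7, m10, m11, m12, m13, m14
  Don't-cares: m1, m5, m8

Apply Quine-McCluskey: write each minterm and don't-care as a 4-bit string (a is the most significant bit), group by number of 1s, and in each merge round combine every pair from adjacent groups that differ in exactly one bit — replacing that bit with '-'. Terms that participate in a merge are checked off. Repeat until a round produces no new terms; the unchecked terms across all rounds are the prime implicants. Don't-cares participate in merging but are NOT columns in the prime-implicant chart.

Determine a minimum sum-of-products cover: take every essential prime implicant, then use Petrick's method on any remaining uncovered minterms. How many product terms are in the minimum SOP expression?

[col 0] 0000*, 0001*, 0010*, 0101*, 0110*, 0111*, 1000*, 1010*, 1011*, 1100*, 1101*, 1110*
[col 1] -000*, -010*, -101, -110*, 0-01, 0-10*, 00-0*, 000-, 01-1, 011-, 1-00*, 1-10*, 10-0*, 101-, 11-0*, 110-
[col 2] --10, -0-0, 1--0
Prime implicants: --10, -0-0, -101, 0-01, 000-, 01-1, 011-, 1--0, 101-, 110-
PI chart (minterm → PIs covering it):
  0 | -0-0,000-
  2 | --10,-0-0
  6 | --10,011-
  7 | 01-1,011-
  10 | --10,-0-0,1--0,101-
  11 | 101-  (sole → essential)
  12 | 1--0,110-
  13 | -101,110-
  14 | --10,1--0
Essential prime implicants: 101-
Petrick residual → --10, -0-0, 01-1, 110-
Minimum SOP uses 5 PIs: cd' + b'd' + a'bd + ab'c + abc'

5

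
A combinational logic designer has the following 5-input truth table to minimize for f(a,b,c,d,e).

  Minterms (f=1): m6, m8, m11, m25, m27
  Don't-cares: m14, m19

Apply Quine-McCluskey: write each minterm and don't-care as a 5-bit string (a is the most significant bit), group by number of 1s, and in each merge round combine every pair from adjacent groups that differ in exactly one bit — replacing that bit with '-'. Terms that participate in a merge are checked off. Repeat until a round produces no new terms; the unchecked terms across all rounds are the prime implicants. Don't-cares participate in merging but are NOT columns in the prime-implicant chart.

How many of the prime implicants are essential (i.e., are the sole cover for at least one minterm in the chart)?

Round 0: 00110✓ 01000 01011✓ 01110✓ 10011✓ 11001✓ 11011✓
Round 1: -1011 0-110 1-011 110-1
PIs = {-1011, 0-110, 01000, 1-011, 110-1}
Coverage chart:
  m6: 0-110 ←essential
  m8: 01000 ←essential
  m11: -1011 ←essential
  m25: 110-1 ←essential
  m27: -1011,1-011,110-1
Essential: -1011, 0-110, 01000, 110-1

4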